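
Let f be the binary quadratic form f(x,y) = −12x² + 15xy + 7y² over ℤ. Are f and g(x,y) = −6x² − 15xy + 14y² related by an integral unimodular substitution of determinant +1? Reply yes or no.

D₁ = 561, D₂ = 561
river cycle of f (length 16): (7, 13, -14), (-14, 15, 6), (6, 21, -5), (-5, 19, 10), (10, 21, -3), (-3, 21, 10), (10, 19, -5), (-5, 21, 6), (6, 15, -14), (-14, 13, 7), … (6 more)
river cycle of g (length 16): (14, 15, -6), (-6, 21, 5), (5, 19, -10), (-10, 21, 3), (3, 21, -10), (-10, 19, 5), (5, 21, -6), (-6, 15, 14), (14, 13, -7), (-7, 15, 12), … (6 more)
cycles differ ⇒ inequivalent

no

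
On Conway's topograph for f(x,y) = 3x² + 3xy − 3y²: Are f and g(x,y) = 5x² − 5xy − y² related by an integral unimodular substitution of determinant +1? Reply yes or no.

D₁ = 45, D₂ = 45
river cycle of f (length 2): (-3, 3, 3), (3, 3, -3)
river cycle of g (length 2): (-1, 5, 5), (5, 5, -1)
cycles differ ⇒ inequivalent

no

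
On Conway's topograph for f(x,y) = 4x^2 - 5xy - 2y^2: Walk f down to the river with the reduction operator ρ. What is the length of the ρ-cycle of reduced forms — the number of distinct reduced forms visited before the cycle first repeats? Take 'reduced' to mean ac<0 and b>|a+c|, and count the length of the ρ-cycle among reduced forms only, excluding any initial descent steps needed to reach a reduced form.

D = 57, ⌊√D⌋ = 7
descent: ρ → (-2,5,4)  [lands on river]
river: ρ → (4,3,-3)
river: ρ → (-3,3,4)
river: ρ → (4,5,-2)
river: ρ → (-2,7,1)
river: ρ → (1,7,-2)
ρ-cycle length = 6 (tail of 1 descent step not counted)

6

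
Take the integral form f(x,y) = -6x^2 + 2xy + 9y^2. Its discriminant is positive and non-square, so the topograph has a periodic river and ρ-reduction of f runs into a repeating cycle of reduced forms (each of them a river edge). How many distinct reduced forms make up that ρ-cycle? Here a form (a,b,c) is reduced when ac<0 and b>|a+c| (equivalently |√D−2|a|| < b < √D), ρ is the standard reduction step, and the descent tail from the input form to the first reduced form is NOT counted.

D = 220, ⌊√D⌋ = 14
descent: ρ → (9,-2,-6)
descent: ρ → (-6,14,1)  [lands on river]
river: ρ → (1,14,-6)
river: ρ → (-6,10,5)
river: ρ → (5,10,-6)
ρ-cycle length = 4 (tail of 2 descent steps not counted)

4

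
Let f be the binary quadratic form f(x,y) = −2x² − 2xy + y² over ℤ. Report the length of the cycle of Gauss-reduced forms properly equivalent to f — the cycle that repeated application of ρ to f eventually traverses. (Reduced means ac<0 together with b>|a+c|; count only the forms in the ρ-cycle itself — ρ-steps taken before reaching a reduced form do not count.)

D = 12, ⌊√D⌋ = 3
descent: ρ → (1,2,-2)  [lands on river]
river: ρ → (-2,2,1)
ρ-cycle length = 2 (tail of 1 descent step not counted)

2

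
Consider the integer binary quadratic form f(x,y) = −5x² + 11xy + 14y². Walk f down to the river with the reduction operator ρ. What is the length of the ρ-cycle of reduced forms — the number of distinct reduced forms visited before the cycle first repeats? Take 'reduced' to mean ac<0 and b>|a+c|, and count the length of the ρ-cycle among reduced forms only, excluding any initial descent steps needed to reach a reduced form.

D = 401, ⌊√D⌋ = 20
river: ρ → (14,17,-2)
river: ρ → (-2,19,5)
river: ρ → (5,11,-14)
river: ρ → (-14,17,2)
river: ρ → (2,19,-5)
river: ρ → (-5,11,14)
ρ-cycle length = 6 (tail of 0 descent steps not counted)

6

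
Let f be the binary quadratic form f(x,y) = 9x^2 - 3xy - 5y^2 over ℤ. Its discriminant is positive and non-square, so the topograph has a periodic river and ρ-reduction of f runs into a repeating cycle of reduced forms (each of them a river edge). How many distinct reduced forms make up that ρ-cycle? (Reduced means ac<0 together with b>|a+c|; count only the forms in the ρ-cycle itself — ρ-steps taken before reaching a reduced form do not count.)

D = 189, ⌊√D⌋ = 13
descent: ρ → (-5,13,1)  [lands on river]
river: ρ → (1,13,-5)
river: ρ → (-5,7,7)
river: ρ → (7,7,-5)
ρ-cycle length = 4 (tail of 1 descent step not counted)

4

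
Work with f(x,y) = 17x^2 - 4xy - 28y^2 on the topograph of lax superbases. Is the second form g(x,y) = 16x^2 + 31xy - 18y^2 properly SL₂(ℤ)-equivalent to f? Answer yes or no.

D₁ = 1920, D₂ = 2113
discriminants differ ⇒ not SL₂(ℤ)-equivalent

no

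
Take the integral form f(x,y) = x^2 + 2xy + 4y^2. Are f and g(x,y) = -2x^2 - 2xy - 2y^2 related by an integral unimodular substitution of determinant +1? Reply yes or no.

D₁ = -12, D₂ = -12
f: translate: b→0 (≡2 mod 2), so (1,2,4)→(1,0,3)
f: reduced (well bottom): (1,0,3) with a≤c, −a<b≤a
g is negative-definite; reduce −g:
−g: reduced (well bottom): (2,2,2) with a≤c, −a<b≤a
flip sign back: reduced form of g is (-2,-2,-2)
reduced forms (1, 0, 3) vs (-2, -2, -2) ⇒ inequivalent

no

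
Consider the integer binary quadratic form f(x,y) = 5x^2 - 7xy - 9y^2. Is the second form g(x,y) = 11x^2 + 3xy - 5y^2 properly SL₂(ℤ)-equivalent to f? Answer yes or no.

D₁ = 229, D₂ = 229
river cycle of f (length 6): (-9, 7, 5), (5, 13, -3), (-3, 11, 9), (9, 7, -5), (-5, 13, 3), (3, 11, -9)
river cycle of g (length 6): (-5, 7, 9), (9, 11, -3), (-3, 13, 5), (5, 7, -9), (-9, 11, 3), (3, 13, -5)
cycles differ ⇒ inequivalent

no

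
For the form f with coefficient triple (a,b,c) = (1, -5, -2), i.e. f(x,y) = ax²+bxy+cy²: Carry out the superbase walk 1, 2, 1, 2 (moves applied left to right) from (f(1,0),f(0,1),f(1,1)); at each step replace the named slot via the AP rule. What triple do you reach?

start (1,-2,-6) = (f(1,0),f(0,1),f(1,1))
replace slot 1: 2·((-2)+(-6)) − 1 = -17 → (-17,-2,-6)
replace slot 2: 2·((-17)+(-6)) − (-2) = -44 → (-17,-44,-6)
replace slot 1: 2·((-44)+(-6)) − (-17) = -83 → (-83,-44,-6)
replace slot 2: 2·((-83)+(-6)) − (-44) = -134 → (-83,-134,-6)

-83,-134,-6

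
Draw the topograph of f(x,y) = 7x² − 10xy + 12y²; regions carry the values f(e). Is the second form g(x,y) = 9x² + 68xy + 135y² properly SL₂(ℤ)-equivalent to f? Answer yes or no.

D₁ = -236, D₂ = -236
f: translate: b→4 (≡-10 mod 14), so (7,-10,12)→(7,4,9)
f: reduced (well bottom): (7,4,9) with a≤c, −a<b≤a
g: translate: b→-4 (≡68 mod 18), so (9,68,135)→(9,-4,7)
g: flip: (9,-4,7)→(7,4,9)
g: reduced (well bottom): (7,4,9) with a≤c, −a<b≤a
reduced forms (7, 4, 9) vs (7, 4, 9) ⇒ equivalent

yes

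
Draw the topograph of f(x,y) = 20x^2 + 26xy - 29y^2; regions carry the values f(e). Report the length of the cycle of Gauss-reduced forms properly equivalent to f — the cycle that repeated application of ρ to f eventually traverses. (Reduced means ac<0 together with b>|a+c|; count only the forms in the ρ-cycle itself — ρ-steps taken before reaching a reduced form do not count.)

D = 2996, ⌊√D⌋ = 54
river: ρ → (-29,32,17)
river: ρ → (17,36,-25)
river: ρ → (-25,14,28)
river: ρ → (28,42,-11)
river: ρ → (-11,46,20)
river: ρ → (20,34,-23)
river: ρ → (-23,12,31)
river: ρ → (31,50,-4)
river: ρ → (-4,54,5)
river: ρ → (5,46,-44)
river: ρ → (-44,42,7)
river: ρ → (7,42,-44)
river: ρ → (-44,46,5)
river: ρ → (5,54,-4)
river: ρ → (-4,50,31)
river: ρ → (31,12,-23)
river: ρ → (-23,34,20)
river: ρ → (20,46,-11)
river: ρ → (-11,42,28)
river: ρ → (28,14,-25)
river: ρ → (-25,36,17)
river: ρ → (17,32,-29)
river: ρ → (-29,26,20)
river: ρ → (20,54,-1)
river: ρ → (-1,54,20)
river: ρ → (20,26,-29)
ρ-cycle length = 26 (tail of 0 descent steps not counted)

26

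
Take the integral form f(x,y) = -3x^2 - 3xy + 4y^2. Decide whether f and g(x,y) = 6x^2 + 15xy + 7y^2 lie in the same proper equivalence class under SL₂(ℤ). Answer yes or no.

D₁ = 57, D₂ = 57
river cycle of f (length 6): (4, 3, -3), (-3, 3, 4), (4, 5, -2), (-2, 7, 1), (1, 7, -2), (-2, 5, 4)
river cycle of g (length 6): (-2, 5, 4), (4, 3, -3), (-3, 3, 4), (4, 5, -2), (-2, 7, 1), (1, 7, -2)
cycles coincide ⇒ equivalent

yes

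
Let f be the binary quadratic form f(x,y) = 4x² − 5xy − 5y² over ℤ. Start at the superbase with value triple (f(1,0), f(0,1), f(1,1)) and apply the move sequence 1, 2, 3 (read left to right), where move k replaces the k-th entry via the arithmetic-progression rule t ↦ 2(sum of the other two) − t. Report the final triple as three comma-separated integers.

start (4,-5,-6) = (f(1,0),f(0,1),f(1,1))
replace slot 1: 2·((-5)+(-6)) − 4 = -26 → (-26,-5,-6)
replace slot 2: 2·((-26)+(-6)) − (-5) = -59 → (-26,-59,-6)
replace slot 3: 2·((-26)+(-59)) − (-6) = -164 → (-26,-59,-164)

-26,-59,-164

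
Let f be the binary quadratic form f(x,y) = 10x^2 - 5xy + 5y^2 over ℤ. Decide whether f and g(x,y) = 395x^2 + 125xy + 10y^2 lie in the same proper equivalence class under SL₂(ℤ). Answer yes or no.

D₁ = -175, D₂ = -175
f: flip: (10,-5,5)→(5,5,10)
f: reduced (well bottom): (5,5,10) with a≤c, −a<b≤a
g: flip: (395,125,10)→(10,-125,395)
g: translate: b→-5 (≡-125 mod 20), so (10,-125,395)→(10,-5,5)
g: flip: (10,-5,5)→(5,5,10)
g: reduced (well bottom): (5,5,10) with a≤c, −a<b≤a
reduced forms (5, 5, 10) vs (5, 5, 10) ⇒ equivalent

yes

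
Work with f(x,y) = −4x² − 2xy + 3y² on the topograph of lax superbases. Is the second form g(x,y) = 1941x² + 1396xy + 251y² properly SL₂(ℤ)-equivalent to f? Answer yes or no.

D₁ = 52, D₂ = 52
river cycle of f (length 10): (3, 2, -4), (-4, 6, 1), (1, 6, -4), (-4, 2, 3), (3, 4, -3), (-3, 2, 4), (4, 6, -1), (-1, 6, 4), (4, 2, -3), (-3, 4, 3)
river cycle of g (length 10): (1, 6, -4), (-4, 2, 3), (3, 4, -3), (-3, 2, 4), (4, 6, -1), (-1, 6, 4), (4, 2, -3), (-3, 4, 3), (3, 2, -4), (-4, 6, 1)
cycles coincide ⇒ equivalent

yes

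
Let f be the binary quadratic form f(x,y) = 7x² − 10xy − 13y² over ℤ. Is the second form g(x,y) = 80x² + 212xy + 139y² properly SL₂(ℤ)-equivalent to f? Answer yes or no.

D₁ = 464, D₂ = 464
river cycle of f (length 10): (-13, 10, 7), (7, 18, -5), (-5, 12, 16), (16, 20, -1), (-1, 20, 16), (16, 12, -5), (-5, 18, 7), (7, 10, -13), (-13, 16, 4), (4, 16, -13)
river cycle of g (length 10): (7, 18, -5), (-5, 12, 16), (16, 20, -1), (-1, 20, 16), (16, 12, -5), (-5, 18, 7), (7, 10, -13), (-13, 16, 4), (4, 16, -13), (-13, 10, 7)
cycles coincide ⇒ equivalent

yes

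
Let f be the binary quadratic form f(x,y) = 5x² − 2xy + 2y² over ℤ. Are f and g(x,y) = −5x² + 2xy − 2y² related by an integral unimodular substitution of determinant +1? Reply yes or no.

D₁ = -36, D₂ = -36
f: flip: (5,-2,2)→(2,2,5)
f: reduced (well bottom): (2,2,5) with a≤c, −a<b≤a
g is negative-definite; reduce −g:
−g: flip: (5,-2,2)→(2,2,5)
−g: reduced (well bottom): (2,2,5) with a≤c, −a<b≤a
flip sign back: reduced form of g is (-2,-2,-5)
reduced forms (2, 2, 5) vs (-2, -2, -5) ⇒ inequivalent

no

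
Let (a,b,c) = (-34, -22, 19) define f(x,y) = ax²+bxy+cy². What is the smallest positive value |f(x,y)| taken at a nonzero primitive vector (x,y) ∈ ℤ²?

descent: ρ → (19,22,-34)  [lands on river]
river: ρ → (-34,46,7)
river: ρ → (7,52,-13)
river: ρ → (-13,52,7)
river: ρ → (7,46,-34)
river: ρ → (-34,22,19)
river: ρ → (19,54,-2)
river: ρ → (-2,54,19)
closes: descent 1, river 8
min |a| on river = 2

2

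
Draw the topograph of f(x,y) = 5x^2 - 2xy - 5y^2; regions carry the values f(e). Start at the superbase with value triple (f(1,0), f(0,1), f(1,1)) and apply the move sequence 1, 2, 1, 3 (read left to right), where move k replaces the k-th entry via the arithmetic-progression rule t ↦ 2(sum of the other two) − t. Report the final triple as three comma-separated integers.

start (5,-5,-2) = (f(1,0),f(0,1),f(1,1))
replace slot 1: 2·((-5)+(-2)) − 5 = -19 → (-19,-5,-2)
replace slot 2: 2·((-19)+(-2)) − (-5) = -37 → (-19,-37,-2)
replace slot 1: 2·((-37)+(-2)) − (-19) = -59 → (-59,-37,-2)
replace slot 3: 2·((-59)+(-37)) − (-2) = -190 → (-59,-37,-190)

-59,-37,-190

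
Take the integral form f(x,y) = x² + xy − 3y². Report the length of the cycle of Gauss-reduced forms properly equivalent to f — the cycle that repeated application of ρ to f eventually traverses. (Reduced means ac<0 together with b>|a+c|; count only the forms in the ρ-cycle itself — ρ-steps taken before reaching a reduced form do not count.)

D = 13, ⌊√D⌋ = 3
descent: ρ → (-3,-1,1)
descent: ρ → (1,3,-1)  [lands on river]
river: ρ → (-1,3,1)
ρ-cycle length = 2 (tail of 2 descent steps not counted)

2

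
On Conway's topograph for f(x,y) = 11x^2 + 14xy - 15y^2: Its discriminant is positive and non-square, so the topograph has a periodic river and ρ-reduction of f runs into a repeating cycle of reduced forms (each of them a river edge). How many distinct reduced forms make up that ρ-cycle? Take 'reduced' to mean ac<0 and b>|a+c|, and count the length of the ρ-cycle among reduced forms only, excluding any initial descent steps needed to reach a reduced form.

D = 856, ⌊√D⌋ = 29
river: ρ → (-15,16,10)
river: ρ → (10,24,-7)
river: ρ → (-7,18,19)
river: ρ → (19,20,-6)
river: ρ → (-6,28,3)
river: ρ → (3,26,-15)
river: ρ → (-15,4,14)
river: ρ → (14,24,-5)
river: ρ → (-5,26,9)
river: ρ → (9,28,-2)
river: ρ → (-2,28,9)
river: ρ → (9,26,-5)
river: ρ → (-5,24,14)
river: ρ → (14,4,-15)
river: ρ → (-15,26,3)
river: ρ → (3,28,-6)
river: ρ → (-6,20,19)
river: ρ → (19,18,-7)
river: ρ → (-7,24,10)
river: ρ → (10,16,-15)
river: ρ → (-15,14,11)
river: ρ → (11,8,-18)
river: ρ → (-18,28,1)
river: ρ → (1,28,-18)
river: ρ → (-18,8,11)
river: ρ → (11,14,-15)
ρ-cycle length = 26 (tail of 0 descent steps not counted)

26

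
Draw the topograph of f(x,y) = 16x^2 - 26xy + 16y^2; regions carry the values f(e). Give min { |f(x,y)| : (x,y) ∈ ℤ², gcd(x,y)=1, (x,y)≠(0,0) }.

translate: b→6 (≡-26 mod 32), so (16,-26,16)→(16,6,6)
flip: (16,6,6)→(6,-6,16)
translate: b→6 (≡-6 mod 12), so (6,-6,16)→(6,6,16)
reduced (well bottom): (6,6,16) with a≤c, −a<b≤a
well minimum = a = 6

6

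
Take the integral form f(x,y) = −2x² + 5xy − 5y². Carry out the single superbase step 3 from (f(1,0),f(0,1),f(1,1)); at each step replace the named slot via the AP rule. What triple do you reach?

start (-2,-5,-2) = (f(1,0),f(0,1),f(1,1))
replace slot 3: 2·((-2)+(-5)) − (-2) = -12 → (-2,-5,-12)

-2,-5,-12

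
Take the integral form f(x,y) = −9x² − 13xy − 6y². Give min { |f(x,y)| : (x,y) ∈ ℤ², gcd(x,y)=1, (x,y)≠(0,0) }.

translate: b→-5 (≡13 mod 18), so (9,13,6)→(9,-5,2)
flip: (9,-5,2)→(2,5,9)
translate: b→1 (≡5 mod 4), so (2,5,9)→(2,1,6)
reduced (well bottom): (2,1,6) with a≤c, −a<b≤a
well minimum |f| = |-2| = 2 (negative-definite)

2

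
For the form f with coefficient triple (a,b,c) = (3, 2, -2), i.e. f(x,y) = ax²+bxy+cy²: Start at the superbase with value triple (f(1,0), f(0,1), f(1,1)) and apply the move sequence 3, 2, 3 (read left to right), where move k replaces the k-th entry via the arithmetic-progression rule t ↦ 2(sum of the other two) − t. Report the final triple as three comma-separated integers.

start (3,-2,3) = (f(1,0),f(0,1),f(1,1))
replace slot 3: 2·(3+(-2)) − 3 = -1 → (3,-2,-1)
replace slot 2: 2·(3+(-1)) − (-2) = 6 → (3,6,-1)
replace slot 3: 2·(3+6) − (-1) = 19 → (3,6,19)

3,6,19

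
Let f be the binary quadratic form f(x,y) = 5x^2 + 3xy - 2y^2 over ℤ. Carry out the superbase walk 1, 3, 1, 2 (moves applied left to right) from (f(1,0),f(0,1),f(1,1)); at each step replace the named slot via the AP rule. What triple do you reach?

start (5,-2,6) = (f(1,0),f(0,1),f(1,1))
replace slot 1: 2·((-2)+6) − 5 = 3 → (3,-2,6)
replace slot 3: 2·(3+(-2)) − 6 = -4 → (3,-2,-4)
replace slot 1: 2·((-2)+(-4)) − 3 = -15 → (-15,-2,-4)
replace slot 2: 2·((-15)+(-4)) − (-2) = -36 → (-15,-36,-4)

-15,-36,-4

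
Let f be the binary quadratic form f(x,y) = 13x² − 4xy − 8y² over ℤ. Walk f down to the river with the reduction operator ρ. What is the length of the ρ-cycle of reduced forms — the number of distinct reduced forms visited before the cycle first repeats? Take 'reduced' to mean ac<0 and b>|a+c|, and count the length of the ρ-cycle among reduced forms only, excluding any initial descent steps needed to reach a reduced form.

D = 432, ⌊√D⌋ = 20
descent: ρ → (-8,20,1)  [lands on river]
river: ρ → (1,20,-8)
river: ρ → (-8,12,9)
river: ρ → (9,6,-11)
river: ρ → (-11,16,4)
river: ρ → (4,16,-11)
river: ρ → (-11,6,9)
river: ρ → (9,12,-8)
ρ-cycle length = 8 (tail of 1 descent step not counted)

8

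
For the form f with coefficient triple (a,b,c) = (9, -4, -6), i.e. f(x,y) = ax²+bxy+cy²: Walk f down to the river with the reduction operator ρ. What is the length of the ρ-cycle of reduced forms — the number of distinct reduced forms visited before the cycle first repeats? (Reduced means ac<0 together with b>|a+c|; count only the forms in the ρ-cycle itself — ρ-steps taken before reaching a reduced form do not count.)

D = 232, ⌊√D⌋ = 15
descent: ρ → (-6,4,9)  [lands on river]
river: ρ → (9,14,-1)
river: ρ → (-1,14,9)
river: ρ → (9,4,-6)
river: ρ → (-6,8,7)
river: ρ → (7,6,-7)
river: ρ → (-7,8,6)
river: ρ → (6,4,-9)
river: ρ → (-9,14,1)
river: ρ → (1,14,-9)
river: ρ → (-9,4,6)
river: ρ → (6,8,-7)
river: ρ → (-7,6,7)
river: ρ → (7,8,-6)
ρ-cycle length = 14 (tail of 1 descent step not counted)

14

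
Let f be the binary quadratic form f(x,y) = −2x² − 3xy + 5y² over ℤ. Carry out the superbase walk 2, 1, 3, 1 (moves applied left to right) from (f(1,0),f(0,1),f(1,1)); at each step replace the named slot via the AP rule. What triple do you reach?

start (-2,5,0) = (f(1,0),f(0,1),f(1,1))
replace slot 2: 2·((-2)+0) − 5 = -9 → (-2,-9,0)
replace slot 1: 2·((-9)+0) − (-2) = -16 → (-16,-9,0)
replace slot 3: 2·((-16)+(-9)) − 0 = -50 → (-16,-9,-50)
replace slot 1: 2·((-9)+(-50)) − (-16) = -102 → (-102,-9,-50)

-102,-9,-50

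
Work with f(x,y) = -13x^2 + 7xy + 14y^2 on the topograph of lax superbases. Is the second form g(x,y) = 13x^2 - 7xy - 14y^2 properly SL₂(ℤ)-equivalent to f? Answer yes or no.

D₁ = 777, D₂ = 777
river cycle of f (length 6): (14, 21, -6), (-6, 27, 2), (2, 25, -19), (-19, 13, 8), (8, 19, -13), (-13, 7, 14)
river cycle of g (length 6): (-14, 7, 13), (13, 19, -8), (-8, 13, 19), (19, 25, -2), (-2, 27, 6), (6, 21, -14)
cycles differ ⇒ inequivalent

no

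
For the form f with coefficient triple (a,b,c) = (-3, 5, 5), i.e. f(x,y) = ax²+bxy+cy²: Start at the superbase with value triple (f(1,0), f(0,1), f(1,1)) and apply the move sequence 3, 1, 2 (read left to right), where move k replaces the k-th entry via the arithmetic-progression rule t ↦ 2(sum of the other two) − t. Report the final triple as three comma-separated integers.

start (-3,5,7) = (f(1,0),f(0,1),f(1,1))
replace slot 3: 2·((-3)+5) − 7 = -3 → (-3,5,-3)
replace slot 1: 2·(5+(-3)) − (-3) = 7 → (7,5,-3)
replace slot 2: 2·(7+(-3)) − 5 = 3 → (7,3,-3)

7,3,-3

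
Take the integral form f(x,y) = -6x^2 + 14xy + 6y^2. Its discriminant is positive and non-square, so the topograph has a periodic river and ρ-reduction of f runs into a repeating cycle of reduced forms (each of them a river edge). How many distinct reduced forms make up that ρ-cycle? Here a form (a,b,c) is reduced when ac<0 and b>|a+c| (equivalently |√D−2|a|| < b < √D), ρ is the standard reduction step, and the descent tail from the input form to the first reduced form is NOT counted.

D = 340, ⌊√D⌋ = 18
river: ρ → (6,10,-10)
river: ρ → (-10,10,6)
river: ρ → (6,14,-6)
river: ρ → (-6,10,10)
river: ρ → (10,10,-6)
river: ρ → (-6,14,6)
ρ-cycle length = 6 (tail of 0 descent steps not counted)

6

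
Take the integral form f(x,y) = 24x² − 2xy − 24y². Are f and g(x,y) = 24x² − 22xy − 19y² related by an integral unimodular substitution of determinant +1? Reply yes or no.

D₁ = 2308, D₂ = 2308
river cycle of f (length 6): (-24, 2, 24), (24, 46, -2), (-2, 46, 24), (24, 2, -24), (-24, 46, 2), (2, 46, -24)
river cycle of g (length 10): (-19, 22, 24), (24, 26, -17), (-17, 42, 8), (8, 38, -27), (-27, 16, 19), (19, 22, -24), (-24, 26, 17), (17, 42, -8), (-8, 38, 27), (27, 16, -19)
cycles differ ⇒ inequivalent

no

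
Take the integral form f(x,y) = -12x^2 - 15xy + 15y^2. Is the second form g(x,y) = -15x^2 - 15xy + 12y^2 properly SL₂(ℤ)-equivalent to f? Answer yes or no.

D₁ = 945, D₂ = 945
river cycle of f (length 6): (15, 15, -12), (-12, 9, 18), (18, 27, -3), (-3, 27, 18), (18, 9, -12), (-12, 15, 15)
river cycle of g (length 6): (12, 15, -15), (-15, 15, 12), (12, 9, -18), (-18, 27, 3), (3, 27, -18), (-18, 9, 12)
cycles differ ⇒ inequivalent

no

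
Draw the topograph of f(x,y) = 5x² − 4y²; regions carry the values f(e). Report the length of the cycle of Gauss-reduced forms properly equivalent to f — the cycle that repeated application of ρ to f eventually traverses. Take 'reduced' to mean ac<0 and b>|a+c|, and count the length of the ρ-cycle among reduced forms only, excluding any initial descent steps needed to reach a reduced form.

D = 80, ⌊√D⌋ = 8
descent: ρ → (-4,8,1)  [lands on river]
river: ρ → (1,8,-4)
ρ-cycle length = 2 (tail of 1 descent step not counted)

2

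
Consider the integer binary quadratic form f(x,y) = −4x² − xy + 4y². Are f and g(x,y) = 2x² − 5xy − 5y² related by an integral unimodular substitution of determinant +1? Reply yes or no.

D₁ = 65, D₂ = 65
river cycle of f (length 6): (4, 1, -4), (-4, 7, 1), (1, 7, -4), (-4, 1, 4), (4, 7, -1), (-1, 7, 4)
river cycle of g (length 6): (-5, 5, 2), (2, 7, -2), (-2, 5, 5), (5, 5, -2), (-2, 7, 2), (2, 5, -5)
cycles differ ⇒ inequivalent

no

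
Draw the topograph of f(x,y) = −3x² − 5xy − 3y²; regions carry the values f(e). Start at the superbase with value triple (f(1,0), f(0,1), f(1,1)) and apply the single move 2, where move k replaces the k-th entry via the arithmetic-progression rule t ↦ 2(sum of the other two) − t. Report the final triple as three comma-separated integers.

start (-3,-3,-11) = (f(1,0),f(0,1),f(1,1))
replace slot 2: 2·((-3)+(-11)) − (-3) = -25 → (-3,-25,-11)

-3,-25,-11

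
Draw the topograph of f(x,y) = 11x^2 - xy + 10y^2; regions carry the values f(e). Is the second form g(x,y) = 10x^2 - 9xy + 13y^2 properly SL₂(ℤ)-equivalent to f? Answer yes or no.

D₁ = -439, D₂ = -439
f: flip: (11,-1,10)→(10,1,11)
f: reduced (well bottom): (10,1,11) with a≤c, −a<b≤a
g: reduced (well bottom): (10,-9,13) with a≤c, −a<b≤a
reduced forms (10, 1, 11) vs (10, -9, 13) ⇒ inequivalent

no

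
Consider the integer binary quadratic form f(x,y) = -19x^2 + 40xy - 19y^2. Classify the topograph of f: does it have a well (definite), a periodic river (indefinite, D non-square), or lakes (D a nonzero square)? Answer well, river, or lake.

D = b²−4ac = 40² − 4·(-19)·(-19) = 156
D > 0 non-square ⇒ indefinite ⇒ periodic river

river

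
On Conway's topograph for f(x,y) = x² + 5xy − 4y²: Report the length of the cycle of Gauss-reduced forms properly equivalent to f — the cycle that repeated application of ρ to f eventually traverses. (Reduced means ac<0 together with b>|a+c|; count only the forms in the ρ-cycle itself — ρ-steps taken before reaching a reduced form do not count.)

D = 41, ⌊√D⌋ = 6
river: ρ → (-4,3,2)
river: ρ → (2,5,-2)
river: ρ → (-2,3,4)
river: ρ → (4,5,-1)
river: ρ → (-1,5,4)
river: ρ → (4,3,-2)
river: ρ → (-2,5,2)
river: ρ → (2,3,-4)
river: ρ → (-4,5,1)
river: ρ → (1,5,-4)
ρ-cycle length = 10 (tail of 0 descent steps not counted)

10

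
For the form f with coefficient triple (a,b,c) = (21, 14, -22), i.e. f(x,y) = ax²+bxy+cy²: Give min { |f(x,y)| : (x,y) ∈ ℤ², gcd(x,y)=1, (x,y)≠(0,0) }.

river: ρ → (-22,30,13)
river: ρ → (13,22,-30)
river: ρ → (-30,38,5)
river: ρ → (5,42,-14)
river: ρ → (-14,42,5)
river: ρ → (5,38,-30)
river: ρ → (-30,22,13)
river: ρ → (13,30,-22)
river: ρ → (-22,14,21)
river: ρ → (21,28,-15)
river: ρ → (-15,32,17)
river: ρ → (17,36,-11)
river: ρ → (-11,30,26)
river: ρ → (26,22,-15)
river: ρ → (-15,38,10)
river: ρ → (10,42,-7)
river: ρ → (-7,42,10)
river: ρ → (10,38,-15)
river: ρ → (-15,22,26)
river: ρ → (26,30,-11)
river: ρ → (-11,36,17)
river: ρ → (17,32,-15)
river: ρ → (-15,28,21)
river: ρ → (21,14,-22)
closes: descent 0, river 24
min |a| on river = 5

5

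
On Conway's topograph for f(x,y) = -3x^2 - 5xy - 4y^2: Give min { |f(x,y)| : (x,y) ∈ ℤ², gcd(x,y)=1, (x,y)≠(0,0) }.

translate: b→-1 (≡5 mod 6), so (3,5,4)→(3,-1,2)
flip: (3,-1,2)→(2,1,3)
reduced (well bottom): (2,1,3) with a≤c, −a<b≤a
well minimum |f| = |-2| = 2 (negative-definite)

2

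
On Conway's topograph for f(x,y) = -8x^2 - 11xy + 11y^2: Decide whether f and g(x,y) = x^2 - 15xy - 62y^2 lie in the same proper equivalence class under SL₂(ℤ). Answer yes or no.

D₁ = 473, D₂ = 473
river cycle of f (length 4): (11, 11, -8), (-8, 21, 1), (1, 21, -8), (-8, 11, 11)
river cycle of g (length 4): (1, 21, -8), (-8, 11, 11), (11, 11, -8), (-8, 21, 1)
cycles coincide ⇒ equivalent

yes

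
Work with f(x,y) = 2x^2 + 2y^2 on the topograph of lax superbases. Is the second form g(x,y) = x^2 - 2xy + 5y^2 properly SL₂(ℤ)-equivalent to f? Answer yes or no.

D₁ = -16, D₂ = -16
f: reduced (well bottom): (2,0,2) with a≤c, −a<b≤a
g: translate: b→0 (≡-2 mod 2), so (1,-2,5)→(1,0,4)
g: reduced (well bottom): (1,0,4) with a≤c, −a<b≤a
reduced forms (2, 0, 2) vs (1, 0, 4) ⇒ inequivalent

no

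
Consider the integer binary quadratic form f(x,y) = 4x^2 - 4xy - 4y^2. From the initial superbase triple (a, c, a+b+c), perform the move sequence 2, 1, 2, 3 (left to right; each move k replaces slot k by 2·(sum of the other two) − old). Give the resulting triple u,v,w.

start (4,-4,-4) = (f(1,0),f(0,1),f(1,1))
replace slot 2: 2·(4+(-4)) − (-4) = 4 → (4,4,-4)
replace slot 1: 2·(4+(-4)) − 4 = -4 → (-4,4,-4)
replace slot 2: 2·((-4)+(-4)) − 4 = -20 → (-4,-20,-4)
replace slot 3: 2·((-4)+(-20)) − (-4) = -44 → (-4,-20,-44)

-4,-20,-44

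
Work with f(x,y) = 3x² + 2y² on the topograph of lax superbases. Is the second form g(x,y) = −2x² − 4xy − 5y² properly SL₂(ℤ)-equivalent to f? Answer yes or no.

D₁ = -24, D₂ = -24
f: flip: (3,0,2)→(2,0,3)
f: reduced (well bottom): (2,0,3) with a≤c, −a<b≤a
g is negative-definite; reduce −g:
−g: translate: b→0 (≡4 mod 4), so (2,4,5)→(2,0,3)
−g: reduced (well bottom): (2,0,3) with a≤c, −a<b≤a
flip sign back: reduced form of g is (-2,0,-3)
reduced forms (2, 0, 3) vs (-2, 0, -3) ⇒ inequivalent

no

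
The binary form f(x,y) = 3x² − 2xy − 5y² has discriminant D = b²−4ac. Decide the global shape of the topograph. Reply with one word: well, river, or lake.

D = b²−4ac = (-2)² − 4·3·(-5) = 64
D = 8² is a perfect square ⇒ form factors over ℤ ⇒ lakes

lake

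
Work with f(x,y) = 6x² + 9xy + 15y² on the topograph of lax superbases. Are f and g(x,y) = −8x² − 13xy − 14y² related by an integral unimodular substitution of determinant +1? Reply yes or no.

D₁ = -279, D₂ = -279
f: translate: b→-3 (≡9 mod 12), so (6,9,15)→(6,-3,12)
f: reduced (well bottom): (6,-3,12) with a≤c, −a<b≤a
g is negative-definite; reduce −g:
−g: translate: b→-3 (≡13 mod 16), so (8,13,14)→(8,-3,9)
−g: reduced (well bottom): (8,-3,9) with a≤c, −a<b≤a
flip sign back: reduced form of g is (-8,3,-9)
reduced forms (6, -3, 12) vs (-8, 3, -9) ⇒ inequivalent

no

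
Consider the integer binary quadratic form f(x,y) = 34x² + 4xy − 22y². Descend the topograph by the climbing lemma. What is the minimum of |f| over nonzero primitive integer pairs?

descent: ρ → (-22,40,16)  [lands on river]
river: ρ → (16,24,-38)
river: ρ → (-38,52,2)
river: ρ → (2,52,-38)
river: ρ → (-38,24,16)
river: ρ → (16,40,-22)
river: ρ → (-22,48,8)
river: ρ → (8,48,-22)
closes: descent 1, river 8
min |a| on river = 2

2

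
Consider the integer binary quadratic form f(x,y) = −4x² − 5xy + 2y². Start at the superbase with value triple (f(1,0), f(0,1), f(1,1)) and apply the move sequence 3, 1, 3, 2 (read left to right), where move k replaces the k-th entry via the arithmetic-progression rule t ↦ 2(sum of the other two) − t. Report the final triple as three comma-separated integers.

start (-4,2,-7) = (f(1,0),f(0,1),f(1,1))
replace slot 3: 2·((-4)+2) − (-7) = 3 → (-4,2,3)
replace slot 1: 2·(2+3) − (-4) = 14 → (14,2,3)
replace slot 3: 2·(14+2) − 3 = 29 → (14,2,29)
replace slot 2: 2·(14+29) − 2 = 84 → (14,84,29)

14,84,29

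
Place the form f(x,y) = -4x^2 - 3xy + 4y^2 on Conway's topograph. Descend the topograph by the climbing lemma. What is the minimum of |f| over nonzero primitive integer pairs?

descent: ρ → (4,3,-4)  [lands on river]
river: ρ → (-4,5,3)
river: ρ → (3,7,-2)
river: ρ → (-2,5,6)
river: ρ → (6,7,-1)
river: ρ → (-1,7,6)
river: ρ → (6,5,-2)
river: ρ → (-2,7,3)
river: ρ → (3,5,-4)
river: ρ → (-4,3,4)
river: ρ → (4,5,-3)
river: ρ → (-3,7,2)
river: ρ → (2,5,-6)
river: ρ → (-6,7,1)
river: ρ → (1,7,-6)
river: ρ → (-6,5,2)
river: ρ → (2,7,-3)
river: ρ → (-3,5,4)
closes: descent 1, river 18
min |a| on river = 1

1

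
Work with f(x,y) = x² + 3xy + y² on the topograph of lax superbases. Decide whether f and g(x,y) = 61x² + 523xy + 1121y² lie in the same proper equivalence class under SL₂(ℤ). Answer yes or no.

D₁ = 5, D₂ = 5
river cycle of f (length 2): (1, 1, -1), (-1, 1, 1)
river cycle of g (length 2): (1, 1, -1), (-1, 1, 1)
cycles coincide ⇒ equivalent

yes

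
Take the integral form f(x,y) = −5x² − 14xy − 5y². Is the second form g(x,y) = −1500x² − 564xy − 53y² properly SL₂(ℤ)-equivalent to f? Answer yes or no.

D₁ = 96, D₂ = 96
river cycle of f (length 4): (-5, 4, 4), (4, 4, -5), (-5, 6, 3), (3, 6, -5)
river cycle of g (length 4): (-5, 6, 3), (3, 6, -5), (-5, 4, 4), (4, 4, -5)
cycles coincide ⇒ equivalent

yes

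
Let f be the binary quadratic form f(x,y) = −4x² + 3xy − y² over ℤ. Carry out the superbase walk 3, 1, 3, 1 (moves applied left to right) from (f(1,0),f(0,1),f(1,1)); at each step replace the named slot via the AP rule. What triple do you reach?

start (-4,-1,-2) = (f(1,0),f(0,1),f(1,1))
replace slot 3: 2·((-4)+(-1)) − (-2) = -8 → (-4,-1,-8)
replace slot 1: 2·((-1)+(-8)) − (-4) = -14 → (-14,-1,-8)
replace slot 3: 2·((-14)+(-1)) − (-8) = -22 → (-14,-1,-22)
replace slot 1: 2·((-1)+(-22)) − (-14) = -32 → (-32,-1,-22)

-32,-1,-22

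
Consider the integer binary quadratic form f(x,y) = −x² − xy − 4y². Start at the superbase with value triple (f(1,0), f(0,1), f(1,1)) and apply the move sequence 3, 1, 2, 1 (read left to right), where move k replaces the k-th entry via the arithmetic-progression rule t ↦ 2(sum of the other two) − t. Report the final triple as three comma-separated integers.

start (-1,-4,-6) = (f(1,0),f(0,1),f(1,1))
replace slot 3: 2·((-1)+(-4)) − (-6) = -4 → (-1,-4,-4)
replace slot 1: 2·((-4)+(-4)) − (-1) = -15 → (-15,-4,-4)
replace slot 2: 2·((-15)+(-4)) − (-4) = -34 → (-15,-34,-4)
replace slot 1: 2·((-34)+(-4)) − (-15) = -61 → (-61,-34,-4)

-61,-34,-4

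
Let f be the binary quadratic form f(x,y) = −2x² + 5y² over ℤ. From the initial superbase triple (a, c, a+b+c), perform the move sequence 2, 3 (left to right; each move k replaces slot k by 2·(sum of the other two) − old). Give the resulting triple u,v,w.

start (-2,5,3) = (f(1,0),f(0,1),f(1,1))
replace slot 2: 2·((-2)+3) − 5 = -3 → (-2,-3,3)
replace slot 3: 2·((-2)+(-3)) − 3 = -13 → (-2,-3,-13)

-2,-3,-13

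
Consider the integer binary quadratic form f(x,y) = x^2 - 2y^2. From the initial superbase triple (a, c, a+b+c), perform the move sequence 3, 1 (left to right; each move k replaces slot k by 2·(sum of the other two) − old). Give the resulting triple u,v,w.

start (1,-2,-1) = (f(1,0),f(0,1),f(1,1))
replace slot 3: 2·(1+(-2)) − (-1) = -1 → (1,-2,-1)
replace slot 1: 2·((-2)+(-1)) − 1 = -7 → (-7,-2,-1)

-7,-2,-1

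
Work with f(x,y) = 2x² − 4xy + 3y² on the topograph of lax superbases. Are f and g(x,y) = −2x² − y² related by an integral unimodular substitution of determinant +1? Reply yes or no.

D₁ = -8, D₂ = -8
f: translate: b→0 (≡-4 mod 4), so (2,-4,3)→(2,0,1)
f: flip: (2,0,1)→(1,0,2)
f: reduced (well bottom): (1,0,2) with a≤c, −a<b≤a
g is negative-definite; reduce −g:
−g: flip: (2,0,1)→(1,0,2)
−g: reduced (well bottom): (1,0,2) with a≤c, −a<b≤a
flip sign back: reduced form of g is (-1,0,-2)
reduced forms (1, 0, 2) vs (-1, 0, -2) ⇒ inequivalent

no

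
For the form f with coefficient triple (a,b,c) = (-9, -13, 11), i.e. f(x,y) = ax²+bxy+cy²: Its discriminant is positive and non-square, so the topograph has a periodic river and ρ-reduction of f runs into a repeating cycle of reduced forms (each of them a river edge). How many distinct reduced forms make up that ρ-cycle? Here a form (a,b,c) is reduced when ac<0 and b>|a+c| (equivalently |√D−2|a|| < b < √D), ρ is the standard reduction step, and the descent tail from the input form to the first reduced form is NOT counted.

D = 565, ⌊√D⌋ = 23
descent: ρ → (11,13,-9)  [lands on river]
river: ρ → (-9,23,1)
river: ρ → (1,23,-9)
river: ρ → (-9,13,11)
river: ρ → (11,9,-11)
river: ρ → (-11,13,9)
river: ρ → (9,23,-1)
river: ρ → (-1,23,9)
river: ρ → (9,13,-11)
river: ρ → (-11,9,11)
ρ-cycle length = 10 (tail of 1 descent step not counted)

10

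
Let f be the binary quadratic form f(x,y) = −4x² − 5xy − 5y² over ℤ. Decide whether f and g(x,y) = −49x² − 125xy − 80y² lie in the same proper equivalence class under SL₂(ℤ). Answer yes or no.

D₁ = -55, D₂ = -55
f is negative-definite; reduce −f:
−f: translate: b→-3 (≡5 mod 8), so (4,5,5)→(4,-3,4)
−f: flip: (4,-3,4)→(4,3,4)
−f: reduced (well bottom): (4,3,4) with a≤c, −a<b≤a
flip sign back: reduced form of f is (-4,-3,-4)
g is negative-definite; reduce −g:
−g: translate: b→27 (≡125 mod 98), so (49,125,80)→(49,27,4)
−g: flip: (49,27,4)→(4,-27,49)
−g: translate: b→-3 (≡-27 mod 8), so (4,-27,49)→(4,-3,4)
−g: flip: (4,-3,4)→(4,3,4)
−g: reduced (well bottom): (4,3,4) with a≤c, −a<b≤a
flip sign back: reduced form of g is (-4,-3,-4)
reduced forms (-4, -3, -4) vs (-4, -3, -4) ⇒ equivalent

yes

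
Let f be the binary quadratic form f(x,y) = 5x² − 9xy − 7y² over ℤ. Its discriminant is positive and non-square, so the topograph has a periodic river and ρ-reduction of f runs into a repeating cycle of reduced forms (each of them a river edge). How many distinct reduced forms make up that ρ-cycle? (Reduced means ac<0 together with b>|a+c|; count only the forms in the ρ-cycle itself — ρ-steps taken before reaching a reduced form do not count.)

D = 221, ⌊√D⌋ = 14
descent: ρ → (-7,9,5)  [lands on river]
river: ρ → (5,11,-5)
river: ρ → (-5,9,7)
river: ρ → (7,5,-7)
ρ-cycle length = 4 (tail of 1 descent step not counted)

4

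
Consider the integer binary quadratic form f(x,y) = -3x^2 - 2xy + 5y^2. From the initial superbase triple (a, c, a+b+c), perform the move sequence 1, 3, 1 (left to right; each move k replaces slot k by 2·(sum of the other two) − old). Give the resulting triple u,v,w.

start (-3,5,0) = (f(1,0),f(0,1),f(1,1))
replace slot 1: 2·(5+0) − (-3) = 13 → (13,5,0)
replace slot 3: 2·(13+5) − 0 = 36 → (13,5,36)
replace slot 1: 2·(5+36) − 13 = 69 → (69,5,36)

69,5,36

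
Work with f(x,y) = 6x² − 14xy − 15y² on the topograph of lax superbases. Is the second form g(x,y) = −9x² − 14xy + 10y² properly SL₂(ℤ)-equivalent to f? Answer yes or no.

D₁ = 556, D₂ = 556
river cycle of f (length 18): (-15, 14, 6), (6, 22, -3), (-3, 20, 13), (13, 6, -10), (-10, 14, 9), (9, 22, -2), (-2, 22, 9), (9, 14, -10), (-10, 6, 13), (13, 20, -3), … (8 more)
river cycle of g (length 18): (10, 14, -9), (-9, 22, 2), (2, 22, -9), (-9, 14, 10), (10, 6, -13), (-13, 20, 3), (3, 22, -6), (-6, 14, 15), (15, 16, -5), (-5, 14, 18), … (8 more)
cycles differ ⇒ inequivalent

no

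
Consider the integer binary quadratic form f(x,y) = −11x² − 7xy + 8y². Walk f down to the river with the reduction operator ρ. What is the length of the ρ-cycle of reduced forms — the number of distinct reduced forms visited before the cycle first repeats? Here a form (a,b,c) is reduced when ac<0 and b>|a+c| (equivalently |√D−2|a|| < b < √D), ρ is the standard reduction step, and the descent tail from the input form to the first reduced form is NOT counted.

D = 401, ⌊√D⌋ = 20
descent: ρ → (8,7,-11)  [lands on river]
river: ρ → (-11,15,4)
river: ρ → (4,17,-7)
river: ρ → (-7,11,10)
river: ρ → (10,9,-8)
river: ρ → (-8,7,11)
river: ρ → (11,15,-4)
river: ρ → (-4,17,7)
river: ρ → (7,11,-10)
river: ρ → (-10,9,8)
ρ-cycle length = 10 (tail of 1 descent step not counted)

10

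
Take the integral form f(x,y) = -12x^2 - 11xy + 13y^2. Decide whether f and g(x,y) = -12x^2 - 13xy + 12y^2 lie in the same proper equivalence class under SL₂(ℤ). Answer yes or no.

D₁ = 745, D₂ = 745
river cycle of f (length 18): (13, 11, -12), (-12, 13, 12), (12, 11, -13), (-13, 15, 10), (10, 25, -3), (-3, 23, 18), (18, 13, -8), (-8, 19, 12), (12, 5, -15), (-15, 25, 2), … (8 more)
river cycle of g (length 18): (12, 13, -12), (-12, 11, 13), (13, 15, -10), (-10, 25, 3), (3, 23, -18), (-18, 13, 8), (8, 19, -12), (-12, 5, 15), (15, 25, -2), (-2, 27, 2), … (8 more)
cycles differ ⇒ inequivalent

no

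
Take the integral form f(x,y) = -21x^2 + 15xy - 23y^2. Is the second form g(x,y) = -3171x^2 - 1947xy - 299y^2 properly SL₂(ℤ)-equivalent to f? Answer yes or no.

D₁ = -1707, D₂ = -1707
f is negative-definite; reduce −f:
−f: reduced (well bottom): (21,-15,23) with a≤c, −a<b≤a
flip sign back: reduced form of f is (-21,15,-23)
g is negative-definite; reduce −g:
−g: flip: (3171,1947,299)→(299,-1947,3171)
−g: translate: b→-153 (≡-1947 mod 598), so (299,-1947,3171)→(299,-153,21)
−g: flip: (299,-153,21)→(21,153,299)
−g: translate: b→-15 (≡153 mod 42), so (21,153,299)→(21,-15,23)
−g: reduced (well bottom): (21,-15,23) with a≤c, −a<b≤a
flip sign back: reduced form of g is (-21,15,-23)
reduced forms (-21, 15, -23) vs (-21, 15, -23) ⇒ equivalent

yes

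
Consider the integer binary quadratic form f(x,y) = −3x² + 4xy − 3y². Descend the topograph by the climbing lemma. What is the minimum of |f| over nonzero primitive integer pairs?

translate: b→2 (≡-4 mod 6), so (3,-4,3)→(3,2,2)
flip: (3,2,2)→(2,-2,3)
translate: b→2 (≡-2 mod 4), so (2,-2,3)→(2,2,3)
reduced (well bottom): (2,2,3) with a≤c, −a<b≤a
well minimum |f| = |-2| = 2 (negative-definite)

2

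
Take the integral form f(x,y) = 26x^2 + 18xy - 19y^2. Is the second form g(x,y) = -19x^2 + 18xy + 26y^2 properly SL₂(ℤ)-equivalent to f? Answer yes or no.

D₁ = 2300, D₂ = 2300
river cycle of f (length 6): (-19, 20, 25), (25, 30, -14), (-14, 26, 29), (29, 32, -11), (-11, 34, 26), (26, 18, -19)
river cycle of g (length 6): (26, 34, -11), (-11, 32, 29), (29, 26, -14), (-14, 30, 25), (25, 20, -19), (-19, 18, 26)
cycles differ ⇒ inequivalent

no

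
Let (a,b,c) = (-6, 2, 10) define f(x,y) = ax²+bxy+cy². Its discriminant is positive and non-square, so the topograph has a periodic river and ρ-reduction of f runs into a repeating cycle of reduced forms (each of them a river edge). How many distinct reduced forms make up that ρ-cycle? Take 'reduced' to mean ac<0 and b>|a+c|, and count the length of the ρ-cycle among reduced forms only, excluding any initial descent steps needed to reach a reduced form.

D = 244, ⌊√D⌋ = 15
descent: ρ → (10,-2,-6)
descent: ρ → (-6,14,2)  [lands on river]
river: ρ → (2,14,-6)
river: ρ → (-6,10,6)
river: ρ → (6,14,-2)
river: ρ → (-2,14,6)
river: ρ → (6,10,-6)
ρ-cycle length = 6 (tail of 2 descent steps not counted)

6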